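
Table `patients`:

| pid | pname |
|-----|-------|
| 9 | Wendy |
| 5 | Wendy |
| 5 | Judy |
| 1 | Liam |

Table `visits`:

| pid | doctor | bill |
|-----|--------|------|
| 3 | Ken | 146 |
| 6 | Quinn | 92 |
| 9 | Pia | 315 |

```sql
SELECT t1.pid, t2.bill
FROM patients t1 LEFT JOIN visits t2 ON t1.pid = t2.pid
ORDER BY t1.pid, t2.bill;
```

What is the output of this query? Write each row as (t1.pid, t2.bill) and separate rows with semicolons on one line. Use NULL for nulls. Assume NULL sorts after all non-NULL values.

(1, NULL); (5, NULL); (5, NULL); (9, 315)

LEFT JOIN keeps every row from `patients`; unmatched rows get NULL for `visits`'s columns.
Matching on t1.pid = t2.pid.
Matched pairs: 1; unmatched t1 rows kept: 3.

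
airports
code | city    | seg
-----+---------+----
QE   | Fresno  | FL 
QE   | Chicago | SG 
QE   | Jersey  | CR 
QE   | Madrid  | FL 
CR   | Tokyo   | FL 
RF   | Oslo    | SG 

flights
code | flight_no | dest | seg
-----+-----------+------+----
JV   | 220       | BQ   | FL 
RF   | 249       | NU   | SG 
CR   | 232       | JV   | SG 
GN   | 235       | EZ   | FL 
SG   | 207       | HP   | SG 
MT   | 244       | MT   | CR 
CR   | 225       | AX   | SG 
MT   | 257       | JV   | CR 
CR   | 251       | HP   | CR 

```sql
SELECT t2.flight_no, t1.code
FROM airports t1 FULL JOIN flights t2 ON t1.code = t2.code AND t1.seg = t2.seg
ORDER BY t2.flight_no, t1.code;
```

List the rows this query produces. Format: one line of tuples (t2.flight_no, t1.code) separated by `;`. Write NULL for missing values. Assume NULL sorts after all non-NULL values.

(207, NULL); (220, NULL); (225, NULL); (232, NULL); (235, NULL); (244, NULL); (249, RF); (251, NULL); (257, NULL); (NULL, CR); (NULL, QE); (NULL, QE); (NULL, QE); (NULL, QE)

FULL OUTER JOIN keeps every row from both sides; unmatched rows get NULL for the other side's columns.
Matching on t1.code = t2.code AND t1.seg = t2.seg.
- t1[0] code=QE, seg=FL → no match; kept with NULLs on the t2 side.
- t1[1] code=QE, seg=SG → no match; kept with NULLs on the t2 side.
- t1[2] code=QE, seg=CR → no match; kept with NULLs on the t2 side.
- t1[3] code=QE, seg=FL → no match; kept with NULLs on the t2 side.
- t1[4] code=CR, seg=FL → no match; kept with NULLs on the t2 side.
- t1[5] code=RF, seg=SG → 1 match(es) in t2 → 1 row(s).
- plus 8 unmatched t2 row(s), each kept with NULL t1 columns.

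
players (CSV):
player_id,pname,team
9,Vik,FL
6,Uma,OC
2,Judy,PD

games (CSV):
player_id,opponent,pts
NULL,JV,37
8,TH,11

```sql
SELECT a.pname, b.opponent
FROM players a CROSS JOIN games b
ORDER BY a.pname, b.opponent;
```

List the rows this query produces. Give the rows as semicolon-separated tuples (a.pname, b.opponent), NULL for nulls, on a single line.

(Judy, JV); (Judy, TH); (Uma, JV); (Uma, TH); (Vik, JV); (Vik, TH)

CROSS JOIN pairs every row of `players` with every row of `games`: 3 × 2 = 6 rows.
After projecting and ordering:
a.pname | b.opponent
Judy | JV
Judy | TH
Uma | JV
Uma | TH
Vik | JV
Vik | TH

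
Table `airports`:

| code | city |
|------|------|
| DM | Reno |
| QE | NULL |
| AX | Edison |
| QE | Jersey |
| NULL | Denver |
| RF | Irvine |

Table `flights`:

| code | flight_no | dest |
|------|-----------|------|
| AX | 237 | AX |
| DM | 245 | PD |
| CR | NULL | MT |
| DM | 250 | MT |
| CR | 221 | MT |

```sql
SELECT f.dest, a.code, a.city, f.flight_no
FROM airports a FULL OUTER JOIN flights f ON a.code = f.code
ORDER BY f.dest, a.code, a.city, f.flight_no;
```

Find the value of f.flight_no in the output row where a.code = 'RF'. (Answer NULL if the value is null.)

FULL OUTER JOIN keeps every row from both sides; unmatched rows get NULL for the other side's columns.
Matching on a.code = f.code. A NULL in a compared column never satisfies the condition.
Matched pairs: 3; unmatched a rows kept: 4; unmatched f rows kept: 2.

NULL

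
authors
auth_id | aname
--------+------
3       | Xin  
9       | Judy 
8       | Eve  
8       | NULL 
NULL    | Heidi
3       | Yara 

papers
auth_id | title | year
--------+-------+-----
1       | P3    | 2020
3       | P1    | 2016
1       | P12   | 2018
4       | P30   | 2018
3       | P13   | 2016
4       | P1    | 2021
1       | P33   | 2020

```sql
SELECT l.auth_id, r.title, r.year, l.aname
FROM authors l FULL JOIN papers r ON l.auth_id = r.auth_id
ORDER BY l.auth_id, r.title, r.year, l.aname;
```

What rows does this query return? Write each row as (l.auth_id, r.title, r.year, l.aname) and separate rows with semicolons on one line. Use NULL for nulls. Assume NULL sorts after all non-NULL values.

(3, P1, 2016, Xin); (3, P1, 2016, Yara); (3, P13, 2016, Xin); (3, P13, 2016, Yara); (8, NULL, NULL, Eve); (8, NULL, NULL, NULL); (9, NULL, NULL, Judy); (NULL, P1, 2021, NULL); (NULL, P12, 2018, NULL); (NULL, P3, 2020, NULL); (NULL, P30, 2018, NULL); (NULL, P33, 2020, NULL); (NULL, NULL, NULL, Heidi)

FULL OUTER JOIN keeps every row from both sides; unmatched rows get NULL for the other side's columns.
Matching on l.auth_id = r.auth_id. A NULL in a compared column never satisfies the condition.
Matched pairs: 4; unmatched l rows kept: 4; unmatched r rows kept: 5.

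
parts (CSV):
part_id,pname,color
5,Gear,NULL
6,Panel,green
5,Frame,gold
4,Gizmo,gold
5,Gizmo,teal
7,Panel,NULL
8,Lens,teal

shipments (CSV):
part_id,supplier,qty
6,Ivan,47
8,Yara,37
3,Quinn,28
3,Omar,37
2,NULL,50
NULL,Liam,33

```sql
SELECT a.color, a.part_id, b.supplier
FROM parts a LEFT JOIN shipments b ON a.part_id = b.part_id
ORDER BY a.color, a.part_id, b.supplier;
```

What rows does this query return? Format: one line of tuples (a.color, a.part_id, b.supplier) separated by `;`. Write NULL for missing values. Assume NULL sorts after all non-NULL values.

(gold, 4, NULL); (gold, 5, NULL); (green, 6, Ivan); (teal, 5, NULL); (teal, 8, Yara); (NULL, 5, NULL); (NULL, 7, NULL)

LEFT JOIN keeps every row from `parts`; unmatched rows get NULL for `shipments`'s columns.
Matching on a.part_id = b.part_id. A NULL in a compared column never satisfies the condition.
Matched pairs: 2; unmatched a rows kept: 5.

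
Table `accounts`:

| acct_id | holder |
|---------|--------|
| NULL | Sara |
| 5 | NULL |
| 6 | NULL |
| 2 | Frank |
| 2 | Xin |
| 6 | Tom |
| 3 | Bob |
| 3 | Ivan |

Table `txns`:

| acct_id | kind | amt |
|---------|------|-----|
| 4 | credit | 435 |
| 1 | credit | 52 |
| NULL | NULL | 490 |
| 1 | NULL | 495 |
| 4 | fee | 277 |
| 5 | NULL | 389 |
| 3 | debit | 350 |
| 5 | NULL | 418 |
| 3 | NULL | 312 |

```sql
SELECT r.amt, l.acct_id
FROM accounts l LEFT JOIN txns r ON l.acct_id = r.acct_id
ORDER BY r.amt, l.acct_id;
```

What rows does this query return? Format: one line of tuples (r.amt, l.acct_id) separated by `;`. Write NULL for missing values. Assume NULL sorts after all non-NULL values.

(312, 3); (312, 3); (350, 3); (350, 3); (389, 5); (418, 5); (NULL, 2); (NULL, 2); (NULL, 6); (NULL, 6); (NULL, NULL)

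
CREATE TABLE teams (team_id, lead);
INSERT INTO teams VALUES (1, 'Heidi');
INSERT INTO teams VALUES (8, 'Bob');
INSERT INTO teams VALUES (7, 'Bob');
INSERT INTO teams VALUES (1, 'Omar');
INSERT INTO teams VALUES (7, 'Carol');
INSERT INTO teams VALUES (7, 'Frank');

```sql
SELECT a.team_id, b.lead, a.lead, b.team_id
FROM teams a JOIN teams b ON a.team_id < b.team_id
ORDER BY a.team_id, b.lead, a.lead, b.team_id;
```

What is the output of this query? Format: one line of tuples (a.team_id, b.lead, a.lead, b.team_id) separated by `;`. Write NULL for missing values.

(1, Bob, Heidi, 7); (1, Bob, Heidi, 8); (1, Bob, Omar, 7); (1, Bob, Omar, 8); (1, Carol, Heidi, 7); (1, Carol, Omar, 7); (1, Frank, Heidi, 7); (1, Frank, Omar, 7); (7, Bob, Bob, 8); (7, Bob, Carol, 8); (7, Bob, Frank, 8)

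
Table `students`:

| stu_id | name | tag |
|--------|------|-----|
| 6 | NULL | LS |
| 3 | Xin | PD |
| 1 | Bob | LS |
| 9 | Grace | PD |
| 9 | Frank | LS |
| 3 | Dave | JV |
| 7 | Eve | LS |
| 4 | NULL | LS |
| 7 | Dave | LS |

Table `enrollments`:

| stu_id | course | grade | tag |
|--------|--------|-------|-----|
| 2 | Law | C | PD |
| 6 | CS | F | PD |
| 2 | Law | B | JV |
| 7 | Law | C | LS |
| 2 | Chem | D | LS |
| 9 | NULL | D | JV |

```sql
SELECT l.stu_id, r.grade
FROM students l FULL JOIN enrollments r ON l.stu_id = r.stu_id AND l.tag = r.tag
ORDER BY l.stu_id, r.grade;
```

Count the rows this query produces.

14

FULL OUTER JOIN keeps every row from both sides; unmatched rows get NULL for the other side's columns.
Matching on l.stu_id = r.stu_id AND l.tag = r.tag.
- l (stu_id=6, tag=LS) has no partner → padded with NULL.
- l (stu_id=3, tag=PD) has no partner → padded with NULL.
- l (stu_id=1, tag=LS) has no partner → padded with NULL.
- l (stu_id=9, tag=PD) has no partner → padded with NULL.
- l (stu_id=9, tag=LS) has no partner → padded with NULL.
- l (stu_id=3, tag=JV) has no partner → padded with NULL.
- l (stu_id=7, tag=LS) pairs with 1 row(s) of r.
- l (stu_id=4, tag=LS) has no partner → padded with NULL.
- l (stu_id=7, tag=LS) pairs with 1 row(s) of r.
- plus 5 unmatched r row(s), each kept with NULL l columns.
Total: 2 matched + 12 padded = 14 rows.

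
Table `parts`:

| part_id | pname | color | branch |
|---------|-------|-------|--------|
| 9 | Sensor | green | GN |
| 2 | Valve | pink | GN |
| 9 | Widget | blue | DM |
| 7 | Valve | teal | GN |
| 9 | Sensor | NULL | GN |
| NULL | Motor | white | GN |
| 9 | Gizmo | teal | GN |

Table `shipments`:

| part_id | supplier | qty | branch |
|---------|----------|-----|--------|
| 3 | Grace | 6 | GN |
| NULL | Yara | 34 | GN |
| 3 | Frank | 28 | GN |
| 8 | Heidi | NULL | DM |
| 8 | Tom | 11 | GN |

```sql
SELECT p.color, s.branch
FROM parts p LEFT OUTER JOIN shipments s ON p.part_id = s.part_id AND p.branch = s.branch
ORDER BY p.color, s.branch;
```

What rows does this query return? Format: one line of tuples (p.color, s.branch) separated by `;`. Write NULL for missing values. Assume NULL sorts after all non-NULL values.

LEFT JOIN keeps every row from `parts`; unmatched rows get NULL for `shipments`'s columns.
Matching on p.part_id = s.part_id AND p.branch = s.branch. A NULL in a compared column never satisfies the condition.
Matched pairs: 0; unmatched p rows kept: 7.

(blue, NULL); (green, NULL); (pink, NULL); (teal, NULL); (teal, NULL); (white, NULL); (NULL, NULL)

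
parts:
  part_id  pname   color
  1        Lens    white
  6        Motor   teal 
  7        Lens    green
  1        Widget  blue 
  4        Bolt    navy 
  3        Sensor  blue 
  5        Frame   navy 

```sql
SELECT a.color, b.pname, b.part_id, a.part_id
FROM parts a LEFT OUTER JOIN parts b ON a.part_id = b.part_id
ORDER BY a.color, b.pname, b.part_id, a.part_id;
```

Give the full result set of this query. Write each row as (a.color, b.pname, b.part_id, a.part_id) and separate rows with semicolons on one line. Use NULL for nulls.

LEFT JOIN keeps every row from `parts a`; unmatched rows get NULL for `parts b`'s columns.
Matching on a.part_id = b.part_id.
Matched pairs: 9; unmatched a rows kept: 0.

(blue, Lens, 1, 1); (blue, Sensor, 3, 3); (blue, Widget, 1, 1); (green, Lens, 7, 7); (navy, Bolt, 4, 4); (navy, Frame, 5, 5); (teal, Motor, 6, 6); (white, Lens, 1, 1); (white, Widget, 1, 1)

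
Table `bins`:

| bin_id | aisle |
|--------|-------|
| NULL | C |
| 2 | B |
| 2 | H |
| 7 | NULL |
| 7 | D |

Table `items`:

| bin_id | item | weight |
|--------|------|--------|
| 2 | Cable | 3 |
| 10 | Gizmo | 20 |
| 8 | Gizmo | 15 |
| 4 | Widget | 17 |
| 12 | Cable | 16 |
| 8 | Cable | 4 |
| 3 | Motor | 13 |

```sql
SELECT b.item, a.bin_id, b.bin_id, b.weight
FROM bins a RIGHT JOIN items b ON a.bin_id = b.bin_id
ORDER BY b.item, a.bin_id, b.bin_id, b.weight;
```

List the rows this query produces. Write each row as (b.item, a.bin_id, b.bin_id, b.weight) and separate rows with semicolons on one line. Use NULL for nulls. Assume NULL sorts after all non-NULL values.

RIGHT JOIN keeps every row from `items`; unmatched rows get NULL for `bins`'s columns.
Matching on a.bin_id = b.bin_id. A NULL in a compared column never satisfies the condition.
Matched pairs: 2; unmatched b rows kept: 6.

(Cable, 2, 2, 3); (Cable, 2, 2, 3); (Cable, NULL, 8, 4); (Cable, NULL, 12, 16); (Gizmo, NULL, 8, 15); (Gizmo, NULL, 10, 20); (Motor, NULL, 3, 13); (Widget, NULL, 4, 17)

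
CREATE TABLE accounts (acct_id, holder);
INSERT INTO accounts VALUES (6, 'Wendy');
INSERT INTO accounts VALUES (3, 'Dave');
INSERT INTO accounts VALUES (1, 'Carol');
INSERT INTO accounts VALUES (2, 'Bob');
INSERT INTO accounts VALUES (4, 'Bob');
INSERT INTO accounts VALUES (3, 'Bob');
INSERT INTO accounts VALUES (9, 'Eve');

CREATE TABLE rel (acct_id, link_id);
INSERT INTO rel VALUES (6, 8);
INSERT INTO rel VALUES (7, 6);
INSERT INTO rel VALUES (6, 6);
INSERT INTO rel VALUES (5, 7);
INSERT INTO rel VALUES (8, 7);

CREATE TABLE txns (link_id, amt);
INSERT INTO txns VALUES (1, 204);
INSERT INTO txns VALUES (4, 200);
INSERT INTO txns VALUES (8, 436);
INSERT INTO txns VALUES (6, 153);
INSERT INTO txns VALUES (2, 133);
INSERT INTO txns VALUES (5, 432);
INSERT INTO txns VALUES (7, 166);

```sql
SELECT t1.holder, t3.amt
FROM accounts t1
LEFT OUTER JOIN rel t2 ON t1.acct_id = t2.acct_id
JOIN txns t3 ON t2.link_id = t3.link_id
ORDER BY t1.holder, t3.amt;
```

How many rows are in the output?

Evaluate left to right. First `accounts t1 LEFT JOIN rel t2` on acct_id: 8 row(s).
Then INNER JOIN `txns t3` on link_id: keep only rows whose t2.link_id appears in t3.
Result: 2 row(s).

2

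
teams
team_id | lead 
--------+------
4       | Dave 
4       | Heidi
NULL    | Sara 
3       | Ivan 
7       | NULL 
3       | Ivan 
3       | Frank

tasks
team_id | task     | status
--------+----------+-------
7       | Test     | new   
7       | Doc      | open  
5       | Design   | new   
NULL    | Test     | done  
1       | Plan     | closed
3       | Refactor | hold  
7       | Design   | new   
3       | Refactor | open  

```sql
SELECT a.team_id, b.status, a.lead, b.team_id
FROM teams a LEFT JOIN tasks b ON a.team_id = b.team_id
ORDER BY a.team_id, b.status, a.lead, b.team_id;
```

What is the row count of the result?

12

LEFT JOIN keeps every row from `teams`; unmatched rows get NULL for `tasks`'s columns.
Matching on a.team_id = b.team_id. A NULL in a compared column never satisfies the condition.
- a (team_id=4) has no partner → padded with NULL.
- a (team_id=4) has no partner → padded with NULL.
- a (team_id=NULL) has no partner → padded with NULL.
- a (team_id=3) pairs with 2 row(s) of b.
- a (team_id=7) pairs with 3 row(s) of b.
- a (team_id=3) pairs with 2 row(s) of b.
- a (team_id=3) pairs with 2 row(s) of b.
Total: 9 matched + 3 padded = 12 rows.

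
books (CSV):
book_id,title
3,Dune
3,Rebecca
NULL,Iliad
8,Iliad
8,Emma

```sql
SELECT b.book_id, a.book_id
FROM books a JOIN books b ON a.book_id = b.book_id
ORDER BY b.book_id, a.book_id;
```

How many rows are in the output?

INNER JOIN keeps only pairs where the ON condition holds.
Matching on a.book_id = b.book_id. A NULL in a compared column never satisfies the condition.
- a (book_id=3) pairs with 2 row(s) of b.
- a (book_id=3) pairs with 2 row(s) of b.
- a (book_id=NULL) has no partner → excluded.
- a (book_id=8) pairs with 2 row(s) of b.
- a (book_id=8) pairs with 2 row(s) of b.
Total: 8 rows.

8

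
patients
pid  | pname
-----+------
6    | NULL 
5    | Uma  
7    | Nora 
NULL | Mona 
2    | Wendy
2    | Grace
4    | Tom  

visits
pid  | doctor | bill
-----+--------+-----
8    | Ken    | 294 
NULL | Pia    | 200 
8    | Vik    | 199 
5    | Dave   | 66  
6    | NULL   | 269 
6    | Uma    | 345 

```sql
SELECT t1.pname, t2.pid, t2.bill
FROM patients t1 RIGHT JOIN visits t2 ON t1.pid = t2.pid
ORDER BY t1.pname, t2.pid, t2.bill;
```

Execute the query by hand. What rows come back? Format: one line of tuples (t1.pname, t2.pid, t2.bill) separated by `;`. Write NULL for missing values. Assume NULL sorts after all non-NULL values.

RIGHT JOIN keeps every row from `visits`; unmatched rows get NULL for `patients`'s columns.
Matching on t1.pid = t2.pid. A NULL in a compared column never satisfies the condition.
- pid=6: 2 matching t2 row(s), so 2 row(s) emitted.
- pid=5: 1 matching t2 row(s), so 1 row(s) emitted.
- pid=7: no matching t2 row.
- pid=NULL: no matching t2 row.
- pid=2: no matching t2 row.
- pid=2: no matching t2 row.
- pid=4: no matching t2 row.
- plus 3 unmatched t2 row(s), each kept with NULL t1 columns.
After projecting and ordering:
t1.pname | t2.pid | t2.bill
Uma | 5 | 66
NULL | 6 | 269
NULL | 6 | 345
NULL | 8 | 199
NULL | 8 | 294
NULL | NULL | 200

(Uma, 5, 66); (NULL, 6, 269); (NULL, 6, 345); (NULL, 8, 199); (NULL, 8, 294); (NULL, NULL, 200)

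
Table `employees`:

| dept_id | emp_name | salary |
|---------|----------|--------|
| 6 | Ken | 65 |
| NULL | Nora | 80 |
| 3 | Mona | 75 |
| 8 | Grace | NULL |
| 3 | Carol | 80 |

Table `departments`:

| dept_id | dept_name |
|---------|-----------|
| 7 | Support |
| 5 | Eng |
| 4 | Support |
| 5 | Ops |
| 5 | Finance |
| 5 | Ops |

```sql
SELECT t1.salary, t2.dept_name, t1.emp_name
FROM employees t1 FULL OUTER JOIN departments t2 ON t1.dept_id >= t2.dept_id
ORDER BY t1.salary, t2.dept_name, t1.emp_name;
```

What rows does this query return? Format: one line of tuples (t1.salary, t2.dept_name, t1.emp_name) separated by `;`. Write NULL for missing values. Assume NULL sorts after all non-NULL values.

FULL OUTER JOIN keeps every row from both sides; unmatched rows get NULL for the other side's columns.
Matching on t1.dept_id >= t2.dept_id. A NULL in a compared column never satisfies the condition.
- t1 row (dept_id=6): matches 5 t2 row(s) → 5 output row(s).
- t1 row (dept_id=NULL): no match → kept, t2 columns NULL.
- t1 row (dept_id=3): no match → kept, t2 columns NULL.
- t1 row (dept_id=8): matches 6 t2 row(s) → 6 output row(s).
- t1 row (dept_id=3): no match → kept, t2 columns NULL.

(65, Eng, Ken); (65, Finance, Ken); (65, Ops, Ken); (65, Ops, Ken); (65, Support, Ken); (75, NULL, Mona); (80, NULL, Carol); (80, NULL, Nora); (NULL, Eng, Grace); (NULL, Finance, Grace); (NULL, Ops, Grace); (NULL, Ops, Grace); (NULL, Support, Grace); (NULL, Support, Grace)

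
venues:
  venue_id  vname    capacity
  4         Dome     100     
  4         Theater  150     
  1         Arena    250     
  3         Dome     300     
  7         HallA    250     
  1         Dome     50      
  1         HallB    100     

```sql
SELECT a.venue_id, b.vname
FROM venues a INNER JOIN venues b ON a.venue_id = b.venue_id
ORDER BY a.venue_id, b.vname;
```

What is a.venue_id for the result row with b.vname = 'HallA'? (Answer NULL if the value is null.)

INNER JOIN keeps only pairs where the ON condition holds.
Matching on a.venue_id = b.venue_id.
- venue_id=4: 2 matching b row(s), so 2 row(s) emitted.
- venue_id=4: 2 matching b row(s), so 2 row(s) emitted.
- venue_id=1: 3 matching b row(s), so 3 row(s) emitted.
- venue_id=3: 1 matching b row(s), so 1 row(s) emitted.
- venue_id=7: 1 matching b row(s), so 1 row(s) emitted.
- venue_id=1: 3 matching b row(s), so 3 row(s) emitted.
- venue_id=1: 3 matching b row(s), so 3 row(s) emitted.

7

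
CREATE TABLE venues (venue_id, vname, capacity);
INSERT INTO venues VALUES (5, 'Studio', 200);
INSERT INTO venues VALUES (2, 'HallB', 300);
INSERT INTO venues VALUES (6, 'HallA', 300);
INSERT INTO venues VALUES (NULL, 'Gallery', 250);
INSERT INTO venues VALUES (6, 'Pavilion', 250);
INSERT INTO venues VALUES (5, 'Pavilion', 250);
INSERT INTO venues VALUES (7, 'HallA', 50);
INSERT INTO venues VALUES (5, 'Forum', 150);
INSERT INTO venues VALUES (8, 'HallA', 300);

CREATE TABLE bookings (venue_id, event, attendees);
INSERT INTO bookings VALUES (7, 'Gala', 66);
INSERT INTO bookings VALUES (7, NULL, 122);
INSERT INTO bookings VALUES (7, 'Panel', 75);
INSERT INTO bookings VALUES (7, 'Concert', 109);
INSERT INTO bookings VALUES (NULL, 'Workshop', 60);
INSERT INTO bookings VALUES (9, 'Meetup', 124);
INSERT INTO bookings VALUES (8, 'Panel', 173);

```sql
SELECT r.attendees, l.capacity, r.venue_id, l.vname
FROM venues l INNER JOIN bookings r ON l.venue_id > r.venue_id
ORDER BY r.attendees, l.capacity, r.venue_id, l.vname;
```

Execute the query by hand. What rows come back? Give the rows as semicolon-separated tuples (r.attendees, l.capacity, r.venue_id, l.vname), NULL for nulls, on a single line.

INNER JOIN keeps only pairs where the ON condition holds.
Matching on l.venue_id > r.venue_id. A NULL in a compared column never satisfies the condition.
- l (venue_id=5) has no partner → excluded.
- l (venue_id=2) has no partner → excluded.
- l (venue_id=6) has no partner → excluded.
- l (venue_id=NULL) has no partner → excluded.
- l (venue_id=6) has no partner → excluded.
- l (venue_id=5) has no partner → excluded.
- l (venue_id=7) has no partner → excluded.
- l (venue_id=5) has no partner → excluded.
- l (venue_id=8) pairs with 4 row(s) of r.
After projecting and ordering:
r.attendees | l.capacity | r.venue_id | l.vname
66 | 300 | 7 | HallA
75 | 300 | 7 | HallA
109 | 300 | 7 | HallA
122 | 300 | 7 | HallA

(66, 300, 7, HallA); (75, 300, 7, HallA); (109, 300, 7, HallA); (122, 300, 7, HallA)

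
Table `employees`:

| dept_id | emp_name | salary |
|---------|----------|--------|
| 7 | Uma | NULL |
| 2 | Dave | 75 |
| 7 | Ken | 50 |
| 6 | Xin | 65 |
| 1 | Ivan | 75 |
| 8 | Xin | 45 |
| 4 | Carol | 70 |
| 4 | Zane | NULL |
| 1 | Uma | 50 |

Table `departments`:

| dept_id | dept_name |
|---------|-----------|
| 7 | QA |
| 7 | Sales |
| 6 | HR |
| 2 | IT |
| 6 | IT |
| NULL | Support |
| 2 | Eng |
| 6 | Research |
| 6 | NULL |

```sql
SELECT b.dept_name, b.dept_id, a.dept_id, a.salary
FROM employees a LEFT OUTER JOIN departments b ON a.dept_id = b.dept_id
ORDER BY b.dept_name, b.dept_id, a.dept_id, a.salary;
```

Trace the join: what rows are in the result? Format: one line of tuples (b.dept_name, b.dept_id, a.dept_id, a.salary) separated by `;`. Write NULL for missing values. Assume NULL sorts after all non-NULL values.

LEFT JOIN keeps every row from `employees`; unmatched rows get NULL for `departments`'s columns.
Matching on a.dept_id = b.dept_id. A NULL in a compared column never satisfies the condition.
- a (dept_id=7) pairs with 2 row(s) of b.
- a (dept_id=2) pairs with 2 row(s) of b.
- a (dept_id=7) pairs with 2 row(s) of b.
- a (dept_id=6) pairs with 4 row(s) of b.
- a (dept_id=1) has no partner → padded with NULL.
- a (dept_id=8) has no partner → padded with NULL.
- a (dept_id=4) has no partner → padded with NULL.
- a (dept_id=4) has no partner → padded with NULL.
- a (dept_id=1) has no partner → padded with NULL.

(Eng, 2, 2, 75); (HR, 6, 6, 65); (IT, 2, 2, 75); (IT, 6, 6, 65); (QA, 7, 7, 50); (QA, 7, 7, NULL); (Research, 6, 6, 65); (Sales, 7, 7, 50); (Sales, 7, 7, NULL); (NULL, 6, 6, 65); (NULL, NULL, 1, 50); (NULL, NULL, 1, 75); (NULL, NULL, 4, 70); (NULL, NULL, 4, NULL); (NULL, NULL, 8, 45)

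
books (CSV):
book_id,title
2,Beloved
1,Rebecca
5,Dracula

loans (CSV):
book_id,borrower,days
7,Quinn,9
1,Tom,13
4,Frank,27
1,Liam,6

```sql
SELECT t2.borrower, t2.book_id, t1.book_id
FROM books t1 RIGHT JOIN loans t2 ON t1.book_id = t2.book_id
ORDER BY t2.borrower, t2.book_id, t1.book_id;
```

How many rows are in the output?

RIGHT JOIN keeps every row from `loans`; unmatched rows get NULL for `books`'s columns.
Matching on t1.book_id = t2.book_id.
- t1 (book_id=2) has no partner in t2.
- t1 (book_id=1) pairs with 2 row(s) of t2.
- t1 (book_id=5) has no partner in t2.
- 2 row(s) from t2 found no t1 partner → padded with NULL.
Total: 2 matched + 2 padded = 4 rows.

4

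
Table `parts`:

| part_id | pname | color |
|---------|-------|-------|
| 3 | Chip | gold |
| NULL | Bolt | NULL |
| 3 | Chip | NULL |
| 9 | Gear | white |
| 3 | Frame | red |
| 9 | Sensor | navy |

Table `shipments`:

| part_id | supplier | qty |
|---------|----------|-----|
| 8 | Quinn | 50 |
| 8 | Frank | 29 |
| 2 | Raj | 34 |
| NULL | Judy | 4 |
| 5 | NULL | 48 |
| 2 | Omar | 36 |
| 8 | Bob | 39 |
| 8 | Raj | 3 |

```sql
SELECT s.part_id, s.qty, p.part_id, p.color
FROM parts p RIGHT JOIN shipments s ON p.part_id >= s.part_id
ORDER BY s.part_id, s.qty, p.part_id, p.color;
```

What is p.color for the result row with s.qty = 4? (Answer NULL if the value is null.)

RIGHT JOIN keeps every row from `shipments`; unmatched rows get NULL for `parts`'s columns.
Matching on p.part_id >= s.part_id. A NULL in a compared column never satisfies the condition.
- p row (part_id=3): matches 2 s row(s) → 2 output row(s).
- p row (part_id=NULL): no match.
- p row (part_id=3): matches 2 s row(s) → 2 output row(s).
- p row (part_id=9): matches 7 s row(s) → 7 output row(s).
- p row (part_id=3): matches 2 s row(s) → 2 output row(s).
- p row (part_id=9): matches 7 s row(s) → 7 output row(s).
- plus 1 unmatched s row(s), each kept with NULL p columns.

NULL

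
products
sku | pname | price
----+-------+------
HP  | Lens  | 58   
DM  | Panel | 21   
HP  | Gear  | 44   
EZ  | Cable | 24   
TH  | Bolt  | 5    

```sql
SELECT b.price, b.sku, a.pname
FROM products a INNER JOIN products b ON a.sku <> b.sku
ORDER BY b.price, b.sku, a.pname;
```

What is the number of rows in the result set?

18

INNER JOIN keeps only pairs where the ON condition holds.
Matching on a.sku <> b.sku.
Matched pairs: 18.
Total: 18 rows.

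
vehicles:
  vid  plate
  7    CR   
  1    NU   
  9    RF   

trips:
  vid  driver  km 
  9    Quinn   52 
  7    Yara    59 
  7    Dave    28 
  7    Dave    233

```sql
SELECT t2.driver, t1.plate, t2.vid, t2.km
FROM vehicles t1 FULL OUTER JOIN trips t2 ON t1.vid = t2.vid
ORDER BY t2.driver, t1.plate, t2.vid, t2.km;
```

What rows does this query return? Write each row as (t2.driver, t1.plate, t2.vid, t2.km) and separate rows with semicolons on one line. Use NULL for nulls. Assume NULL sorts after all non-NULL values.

FULL OUTER JOIN keeps every row from both sides; unmatched rows get NULL for the other side's columns.
Matching on t1.vid = t2.vid.
Matched pairs: 4; unmatched t1 rows kept: 1; unmatched t2 rows kept: 0.

(Dave, CR, 7, 28); (Dave, CR, 7, 233); (Quinn, RF, 9, 52); (Yara, CR, 7, 59); (NULL, NU, NULL, NULL)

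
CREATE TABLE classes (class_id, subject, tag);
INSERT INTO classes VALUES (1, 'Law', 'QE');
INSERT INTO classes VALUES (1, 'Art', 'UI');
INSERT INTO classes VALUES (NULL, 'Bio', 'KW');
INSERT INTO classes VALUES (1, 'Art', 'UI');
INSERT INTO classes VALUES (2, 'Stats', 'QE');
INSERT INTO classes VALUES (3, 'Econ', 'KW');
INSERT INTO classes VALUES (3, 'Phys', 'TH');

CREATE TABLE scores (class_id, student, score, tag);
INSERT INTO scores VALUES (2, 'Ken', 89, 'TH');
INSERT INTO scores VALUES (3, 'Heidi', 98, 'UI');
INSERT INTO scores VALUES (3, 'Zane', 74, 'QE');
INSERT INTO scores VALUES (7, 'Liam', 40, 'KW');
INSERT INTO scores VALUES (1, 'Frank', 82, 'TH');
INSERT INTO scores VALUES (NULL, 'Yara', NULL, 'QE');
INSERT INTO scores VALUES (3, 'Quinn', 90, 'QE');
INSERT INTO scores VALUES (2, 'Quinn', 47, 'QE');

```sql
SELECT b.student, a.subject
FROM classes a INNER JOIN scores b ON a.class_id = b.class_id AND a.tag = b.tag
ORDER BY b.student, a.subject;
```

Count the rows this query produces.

1

INNER JOIN keeps only pairs where the ON condition holds.
Matching on a.class_id = b.class_id AND a.tag = b.tag. A NULL in a compared column never satisfies the condition.
- a row (class_id=1, tag=QE): no match → dropped.
- a row (class_id=1, tag=UI): no match → dropped.
- a row (class_id=NULL, tag=KW): no match → dropped.
- a row (class_id=1, tag=UI): no match → dropped.
- a row (class_id=2, tag=QE): matches 1 b row(s) → 1 output row(s).
- a row (class_id=3, tag=KW): no match → dropped.
- a row (class_id=3, tag=TH): no match → dropped.
Total: 1 rows.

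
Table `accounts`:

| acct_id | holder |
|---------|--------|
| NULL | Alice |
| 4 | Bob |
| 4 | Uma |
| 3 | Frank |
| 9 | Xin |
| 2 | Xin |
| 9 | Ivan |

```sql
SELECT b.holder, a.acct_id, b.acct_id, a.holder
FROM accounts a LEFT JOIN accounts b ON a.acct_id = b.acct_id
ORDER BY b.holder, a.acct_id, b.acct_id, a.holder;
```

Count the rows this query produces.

11

LEFT JOIN keeps every row from `accounts a`; unmatched rows get NULL for `accounts b`'s columns.
Matching on a.acct_id = b.acct_id. A NULL in a compared column never satisfies the condition.
- a[0] acct_id=NULL → no match; kept with NULLs on the b side.
- a[1] acct_id=4 → 2 match(es) in b → 2 row(s).
- a[2] acct_id=4 → 2 match(es) in b → 2 row(s).
- a[3] acct_id=3 → 1 match(es) in b → 1 row(s).
- a[4] acct_id=9 → 2 match(es) in b → 2 row(s).
- a[5] acct_id=2 → 1 match(es) in b → 1 row(s).
- a[6] acct_id=9 → 2 match(es) in b → 2 row(s).
Total: 10 matched + 1 padded = 11 rows.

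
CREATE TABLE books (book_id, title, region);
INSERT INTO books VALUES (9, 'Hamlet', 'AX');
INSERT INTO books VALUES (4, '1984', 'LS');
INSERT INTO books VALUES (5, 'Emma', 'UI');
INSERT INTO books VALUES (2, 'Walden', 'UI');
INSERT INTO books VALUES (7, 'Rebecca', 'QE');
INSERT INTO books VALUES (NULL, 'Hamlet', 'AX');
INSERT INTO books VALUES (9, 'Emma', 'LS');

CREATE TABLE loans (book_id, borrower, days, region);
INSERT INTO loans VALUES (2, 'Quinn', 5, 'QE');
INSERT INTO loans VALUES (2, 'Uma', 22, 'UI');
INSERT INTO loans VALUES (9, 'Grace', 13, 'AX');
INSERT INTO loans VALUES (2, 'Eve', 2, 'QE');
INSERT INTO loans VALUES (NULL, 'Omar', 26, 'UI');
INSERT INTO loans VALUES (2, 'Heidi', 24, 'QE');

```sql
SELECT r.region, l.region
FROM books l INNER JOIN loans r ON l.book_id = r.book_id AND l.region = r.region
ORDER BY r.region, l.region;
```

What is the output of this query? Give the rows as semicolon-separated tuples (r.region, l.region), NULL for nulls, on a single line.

(AX, AX); (UI, UI)

INNER JOIN keeps only pairs where the ON condition holds.
Matching on l.book_id = r.book_id AND l.region = r.region. A NULL in a compared column never satisfies the condition.
Matched pairs: 2.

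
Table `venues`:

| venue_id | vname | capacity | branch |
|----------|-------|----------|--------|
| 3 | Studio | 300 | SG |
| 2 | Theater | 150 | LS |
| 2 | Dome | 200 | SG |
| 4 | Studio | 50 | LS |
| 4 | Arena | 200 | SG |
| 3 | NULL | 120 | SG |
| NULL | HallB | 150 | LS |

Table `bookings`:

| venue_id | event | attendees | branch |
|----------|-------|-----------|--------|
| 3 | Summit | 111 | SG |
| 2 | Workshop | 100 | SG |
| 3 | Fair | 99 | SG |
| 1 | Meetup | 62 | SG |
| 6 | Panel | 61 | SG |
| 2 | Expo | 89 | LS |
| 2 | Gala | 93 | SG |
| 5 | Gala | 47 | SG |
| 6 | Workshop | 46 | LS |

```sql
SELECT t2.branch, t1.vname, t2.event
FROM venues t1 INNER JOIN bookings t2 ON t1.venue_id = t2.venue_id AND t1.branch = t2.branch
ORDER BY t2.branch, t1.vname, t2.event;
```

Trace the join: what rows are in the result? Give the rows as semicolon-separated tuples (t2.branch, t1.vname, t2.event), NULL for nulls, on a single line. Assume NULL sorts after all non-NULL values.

INNER JOIN keeps only pairs where the ON condition holds.
Matching on t1.venue_id = t2.venue_id AND t1.branch = t2.branch. A NULL in a compared column never satisfies the condition.
- t1 row (venue_id=3, branch=SG): matches 2 t2 row(s) → 2 output row(s).
- t1 row (venue_id=2, branch=LS): matches 1 t2 row(s) → 1 output row(s).
- t1 row (venue_id=2, branch=SG): matches 2 t2 row(s) → 2 output row(s).
- t1 row (venue_id=4, branch=LS): no match → dropped.
- t1 row (venue_id=4, branch=SG): no match → dropped.
- t1 row (venue_id=3, branch=SG): matches 2 t2 row(s) → 2 output row(s).
- t1 row (venue_id=NULL, branch=LS): no match → dropped.
After projecting and ordering:
t2.branch | t1.vname | t2.event
LS | Theater | Expo
SG | Dome | Gala
SG | Dome | Workshop
SG | Studio | Fair
SG | Studio | Summit
SG | NULL | Fair
SG | NULL | Summit

(LS, Theater, Expo); (SG, Dome, Gala); (SG, Dome, Workshop); (SG, Studio, Fair); (SG, Studio, Summit); (SG, NULL, Fair); (SG, NULL, Summit)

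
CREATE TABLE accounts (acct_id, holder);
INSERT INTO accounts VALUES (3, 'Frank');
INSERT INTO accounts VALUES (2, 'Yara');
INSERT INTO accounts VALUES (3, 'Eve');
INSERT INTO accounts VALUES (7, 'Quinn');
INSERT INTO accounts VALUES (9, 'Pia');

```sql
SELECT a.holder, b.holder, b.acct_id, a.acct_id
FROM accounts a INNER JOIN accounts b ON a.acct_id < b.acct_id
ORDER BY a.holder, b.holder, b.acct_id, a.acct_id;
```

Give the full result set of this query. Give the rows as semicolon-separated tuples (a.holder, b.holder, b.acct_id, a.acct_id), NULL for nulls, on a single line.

(Eve, Pia, 9, 3); (Eve, Quinn, 7, 3); (Frank, Pia, 9, 3); (Frank, Quinn, 7, 3); (Quinn, Pia, 9, 7); (Yara, Eve, 3, 2); (Yara, Frank, 3, 2); (Yara, Pia, 9, 2); (Yara, Quinn, 7, 2)

INNER JOIN keeps only pairs where the ON condition holds.
Matching on a.acct_id < b.acct_id.
Matched pairs: 9.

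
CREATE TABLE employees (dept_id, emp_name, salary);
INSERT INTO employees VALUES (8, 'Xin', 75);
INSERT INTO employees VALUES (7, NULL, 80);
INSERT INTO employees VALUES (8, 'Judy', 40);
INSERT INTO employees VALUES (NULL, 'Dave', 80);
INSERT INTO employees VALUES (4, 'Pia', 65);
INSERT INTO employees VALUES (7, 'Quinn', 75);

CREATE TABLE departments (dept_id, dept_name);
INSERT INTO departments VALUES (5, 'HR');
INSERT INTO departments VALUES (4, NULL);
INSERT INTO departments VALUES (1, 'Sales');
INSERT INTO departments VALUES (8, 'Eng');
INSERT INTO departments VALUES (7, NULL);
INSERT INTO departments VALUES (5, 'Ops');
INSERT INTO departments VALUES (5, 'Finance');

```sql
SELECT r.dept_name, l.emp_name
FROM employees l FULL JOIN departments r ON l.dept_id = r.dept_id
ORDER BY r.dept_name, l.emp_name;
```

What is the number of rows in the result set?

10

FULL OUTER JOIN keeps every row from both sides; unmatched rows get NULL for the other side's columns.
Matching on l.dept_id = r.dept_id. A NULL in a compared column never satisfies the condition.
Matched pairs: 5; unmatched l rows kept: 1; unmatched r rows kept: 4.
Total: 5 matched + 5 padded = 10 rows.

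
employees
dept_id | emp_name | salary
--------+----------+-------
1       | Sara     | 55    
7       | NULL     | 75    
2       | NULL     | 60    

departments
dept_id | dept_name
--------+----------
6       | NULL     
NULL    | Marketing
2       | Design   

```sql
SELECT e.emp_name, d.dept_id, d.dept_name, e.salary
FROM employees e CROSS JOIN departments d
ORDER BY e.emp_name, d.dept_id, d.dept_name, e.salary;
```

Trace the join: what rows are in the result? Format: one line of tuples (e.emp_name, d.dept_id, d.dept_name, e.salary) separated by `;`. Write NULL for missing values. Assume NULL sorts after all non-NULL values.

(Sara, 2, Design, 55); (Sara, 6, NULL, 55); (Sara, NULL, Marketing, 55); (NULL, 2, Design, 60); (NULL, 2, Design, 75); (NULL, 6, NULL, 60); (NULL, 6, NULL, 75); (NULL, NULL, Marketing, 60); (NULL, NULL, Marketing, 75)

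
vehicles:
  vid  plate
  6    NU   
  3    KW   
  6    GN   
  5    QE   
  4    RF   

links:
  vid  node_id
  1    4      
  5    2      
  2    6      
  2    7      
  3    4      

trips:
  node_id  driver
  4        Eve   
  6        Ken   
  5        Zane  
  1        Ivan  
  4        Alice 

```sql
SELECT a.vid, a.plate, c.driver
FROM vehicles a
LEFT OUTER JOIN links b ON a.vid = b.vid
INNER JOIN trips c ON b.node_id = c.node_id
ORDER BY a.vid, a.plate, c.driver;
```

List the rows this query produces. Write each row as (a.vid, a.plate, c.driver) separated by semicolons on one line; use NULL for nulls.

(3, KW, Alice); (3, KW, Eve)

Step 1 — a LEFT JOIN b on vid → 5 row(s).
Then INNER JOIN `trips c` on node_id: keep only rows whose b.node_id appears in c.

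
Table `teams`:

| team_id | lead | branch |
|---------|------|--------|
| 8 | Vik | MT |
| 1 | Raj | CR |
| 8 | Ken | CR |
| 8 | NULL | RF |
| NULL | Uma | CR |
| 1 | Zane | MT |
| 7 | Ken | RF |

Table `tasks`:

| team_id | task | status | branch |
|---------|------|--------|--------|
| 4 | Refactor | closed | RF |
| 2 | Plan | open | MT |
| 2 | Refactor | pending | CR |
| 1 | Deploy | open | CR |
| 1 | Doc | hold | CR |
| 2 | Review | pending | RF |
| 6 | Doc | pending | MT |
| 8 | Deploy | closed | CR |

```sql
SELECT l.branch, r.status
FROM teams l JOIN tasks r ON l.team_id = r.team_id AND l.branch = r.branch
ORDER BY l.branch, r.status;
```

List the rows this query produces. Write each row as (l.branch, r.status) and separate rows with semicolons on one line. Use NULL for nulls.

(CR, closed); (CR, hold); (CR, open)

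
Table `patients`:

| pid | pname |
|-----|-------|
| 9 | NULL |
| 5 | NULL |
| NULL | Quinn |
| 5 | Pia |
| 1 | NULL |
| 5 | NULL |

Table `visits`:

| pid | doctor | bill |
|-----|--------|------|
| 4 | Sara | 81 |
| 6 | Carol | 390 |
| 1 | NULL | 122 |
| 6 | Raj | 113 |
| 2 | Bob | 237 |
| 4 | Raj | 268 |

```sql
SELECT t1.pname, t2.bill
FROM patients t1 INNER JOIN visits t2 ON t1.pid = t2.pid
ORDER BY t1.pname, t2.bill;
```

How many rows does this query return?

1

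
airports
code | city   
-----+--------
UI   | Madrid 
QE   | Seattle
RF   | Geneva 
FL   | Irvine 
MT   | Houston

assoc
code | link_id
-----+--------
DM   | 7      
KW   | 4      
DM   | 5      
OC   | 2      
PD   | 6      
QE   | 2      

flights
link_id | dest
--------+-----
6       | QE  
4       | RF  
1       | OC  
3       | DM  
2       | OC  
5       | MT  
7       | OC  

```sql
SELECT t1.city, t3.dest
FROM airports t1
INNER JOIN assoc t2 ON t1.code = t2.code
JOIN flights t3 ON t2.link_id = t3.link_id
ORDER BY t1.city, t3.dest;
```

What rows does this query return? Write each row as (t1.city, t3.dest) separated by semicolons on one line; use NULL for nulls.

(Seattle, OC)

Step 1 — t1 INNER JOIN t2 on code → 1 row(s).
Then INNER JOIN `flights t3` on link_id: keep only rows whose t2.link_id appears in t3.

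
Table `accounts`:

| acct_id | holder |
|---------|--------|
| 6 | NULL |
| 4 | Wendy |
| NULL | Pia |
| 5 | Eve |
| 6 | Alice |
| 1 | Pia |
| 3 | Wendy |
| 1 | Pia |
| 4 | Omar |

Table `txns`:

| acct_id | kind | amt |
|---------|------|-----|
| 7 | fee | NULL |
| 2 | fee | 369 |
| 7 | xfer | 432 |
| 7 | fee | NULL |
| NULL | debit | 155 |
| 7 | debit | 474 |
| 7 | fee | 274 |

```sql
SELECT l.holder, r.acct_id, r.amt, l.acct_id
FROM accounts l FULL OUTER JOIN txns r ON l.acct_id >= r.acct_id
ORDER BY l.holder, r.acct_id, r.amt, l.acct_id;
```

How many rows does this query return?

15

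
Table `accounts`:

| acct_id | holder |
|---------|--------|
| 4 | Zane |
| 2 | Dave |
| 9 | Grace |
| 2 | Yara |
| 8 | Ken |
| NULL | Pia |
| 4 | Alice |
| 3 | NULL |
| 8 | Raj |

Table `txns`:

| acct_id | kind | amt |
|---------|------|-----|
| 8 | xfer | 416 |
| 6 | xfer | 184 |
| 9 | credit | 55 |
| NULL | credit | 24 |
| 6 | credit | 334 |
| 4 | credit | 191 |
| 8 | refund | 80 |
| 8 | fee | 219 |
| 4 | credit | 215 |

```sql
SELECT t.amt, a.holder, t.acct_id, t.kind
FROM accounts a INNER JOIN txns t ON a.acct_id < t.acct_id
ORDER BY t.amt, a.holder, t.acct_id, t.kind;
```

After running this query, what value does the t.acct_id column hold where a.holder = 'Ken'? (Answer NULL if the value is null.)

9

INNER JOIN keeps only pairs where the ON condition holds.
Matching on a.acct_id < t.acct_id. A NULL in a compared column never satisfies the condition.
- a[0] acct_id=4 → 6 match(es) in t → 6 row(s).
- a[1] acct_id=2 → 8 match(es) in t → 8 row(s).
- a[2] acct_id=9 → no match; dropped.
- a[3] acct_id=2 → 8 match(es) in t → 8 row(s).
- a[4] acct_id=8 → 1 match(es) in t → 1 row(s).
- a[5] acct_id=NULL → no match; dropped.
- a[6] acct_id=4 → 6 match(es) in t → 6 row(s).
- a[7] acct_id=3 → 8 match(es) in t → 8 row(s).
- a[8] acct_id=8 → 1 match(es) in t → 1 row(s).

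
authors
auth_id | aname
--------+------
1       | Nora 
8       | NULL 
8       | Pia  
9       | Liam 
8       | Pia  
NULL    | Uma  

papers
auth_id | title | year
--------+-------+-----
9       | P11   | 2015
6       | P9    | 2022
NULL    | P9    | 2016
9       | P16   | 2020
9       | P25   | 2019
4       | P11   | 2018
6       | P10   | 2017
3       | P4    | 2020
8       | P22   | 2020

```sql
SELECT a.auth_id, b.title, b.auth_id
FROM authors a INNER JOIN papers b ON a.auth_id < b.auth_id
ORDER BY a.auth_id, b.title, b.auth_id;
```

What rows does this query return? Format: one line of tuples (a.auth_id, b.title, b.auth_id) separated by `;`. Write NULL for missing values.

(1, P10, 6); (1, P11, 4); (1, P11, 9); (1, P16, 9); (1, P22, 8); (1, P25, 9); (1, P4, 3); (1, P9, 6); (8, P11, 9); (8, P11, 9); (8, P11, 9); (8, P16, 9); (8, P16, 9); (8, P16, 9); (8, P25, 9); (8, P25, 9); (8, P25, 9)

INNER JOIN keeps only pairs where the ON condition holds.
Matching on a.auth_id < b.auth_id. A NULL in a compared column never satisfies the condition.
- a row (auth_id=1): matches 8 b row(s) → 8 output row(s).
- a row (auth_id=8): matches 3 b row(s) → 3 output row(s).
- a row (auth_id=8): matches 3 b row(s) → 3 output row(s).
- a row (auth_id=9): no match → dropped.
- a row (auth_id=8): matches 3 b row(s) → 3 output row(s).
- a row (auth_id=NULL): no match → dropped.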